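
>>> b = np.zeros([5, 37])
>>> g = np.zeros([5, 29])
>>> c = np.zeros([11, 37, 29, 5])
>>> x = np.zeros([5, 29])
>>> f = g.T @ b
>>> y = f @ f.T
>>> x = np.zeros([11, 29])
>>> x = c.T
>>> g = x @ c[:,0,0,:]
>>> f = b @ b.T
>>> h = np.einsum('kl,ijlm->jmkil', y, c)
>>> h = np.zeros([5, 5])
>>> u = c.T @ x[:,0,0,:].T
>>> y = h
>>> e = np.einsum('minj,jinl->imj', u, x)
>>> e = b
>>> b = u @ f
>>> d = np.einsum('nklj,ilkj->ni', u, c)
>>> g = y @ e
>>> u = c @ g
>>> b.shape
(5, 29, 37, 5)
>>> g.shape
(5, 37)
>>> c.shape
(11, 37, 29, 5)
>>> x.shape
(5, 29, 37, 11)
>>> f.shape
(5, 5)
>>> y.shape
(5, 5)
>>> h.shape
(5, 5)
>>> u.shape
(11, 37, 29, 37)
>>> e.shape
(5, 37)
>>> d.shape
(5, 11)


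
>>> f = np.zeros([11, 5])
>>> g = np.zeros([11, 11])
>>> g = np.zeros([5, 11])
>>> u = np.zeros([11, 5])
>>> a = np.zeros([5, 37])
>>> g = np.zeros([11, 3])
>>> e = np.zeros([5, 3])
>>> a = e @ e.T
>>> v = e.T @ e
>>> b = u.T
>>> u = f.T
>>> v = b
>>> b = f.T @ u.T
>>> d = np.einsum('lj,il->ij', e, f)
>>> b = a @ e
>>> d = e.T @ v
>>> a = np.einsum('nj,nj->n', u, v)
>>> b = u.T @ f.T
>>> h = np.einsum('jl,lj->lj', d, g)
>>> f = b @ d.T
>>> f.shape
(11, 3)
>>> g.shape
(11, 3)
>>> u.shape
(5, 11)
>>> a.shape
(5,)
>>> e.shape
(5, 3)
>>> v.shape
(5, 11)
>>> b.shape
(11, 11)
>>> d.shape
(3, 11)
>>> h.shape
(11, 3)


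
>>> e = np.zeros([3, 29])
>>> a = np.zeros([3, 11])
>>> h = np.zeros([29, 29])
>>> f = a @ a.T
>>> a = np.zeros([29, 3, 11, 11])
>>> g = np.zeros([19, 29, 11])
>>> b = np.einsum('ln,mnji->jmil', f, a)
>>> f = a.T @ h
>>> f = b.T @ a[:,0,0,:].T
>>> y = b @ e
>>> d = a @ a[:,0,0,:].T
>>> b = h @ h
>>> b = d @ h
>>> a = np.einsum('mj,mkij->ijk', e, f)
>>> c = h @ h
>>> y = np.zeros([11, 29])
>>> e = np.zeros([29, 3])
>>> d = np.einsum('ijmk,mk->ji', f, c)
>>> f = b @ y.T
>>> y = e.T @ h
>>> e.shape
(29, 3)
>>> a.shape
(29, 29, 11)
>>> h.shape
(29, 29)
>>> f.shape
(29, 3, 11, 11)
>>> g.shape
(19, 29, 11)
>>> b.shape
(29, 3, 11, 29)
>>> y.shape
(3, 29)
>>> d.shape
(11, 3)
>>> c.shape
(29, 29)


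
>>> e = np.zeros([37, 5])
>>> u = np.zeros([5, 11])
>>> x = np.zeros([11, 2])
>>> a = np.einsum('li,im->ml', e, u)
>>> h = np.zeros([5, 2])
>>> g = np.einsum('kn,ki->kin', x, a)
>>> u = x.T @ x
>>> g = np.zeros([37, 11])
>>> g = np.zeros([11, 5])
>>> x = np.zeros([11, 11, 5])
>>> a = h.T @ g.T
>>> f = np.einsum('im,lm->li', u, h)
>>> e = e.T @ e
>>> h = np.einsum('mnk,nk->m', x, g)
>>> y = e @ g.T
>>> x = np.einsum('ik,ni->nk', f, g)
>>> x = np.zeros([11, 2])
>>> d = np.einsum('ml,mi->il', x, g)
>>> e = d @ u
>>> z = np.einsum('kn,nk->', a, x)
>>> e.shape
(5, 2)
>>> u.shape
(2, 2)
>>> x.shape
(11, 2)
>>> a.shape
(2, 11)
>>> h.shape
(11,)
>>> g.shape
(11, 5)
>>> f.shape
(5, 2)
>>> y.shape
(5, 11)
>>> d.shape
(5, 2)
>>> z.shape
()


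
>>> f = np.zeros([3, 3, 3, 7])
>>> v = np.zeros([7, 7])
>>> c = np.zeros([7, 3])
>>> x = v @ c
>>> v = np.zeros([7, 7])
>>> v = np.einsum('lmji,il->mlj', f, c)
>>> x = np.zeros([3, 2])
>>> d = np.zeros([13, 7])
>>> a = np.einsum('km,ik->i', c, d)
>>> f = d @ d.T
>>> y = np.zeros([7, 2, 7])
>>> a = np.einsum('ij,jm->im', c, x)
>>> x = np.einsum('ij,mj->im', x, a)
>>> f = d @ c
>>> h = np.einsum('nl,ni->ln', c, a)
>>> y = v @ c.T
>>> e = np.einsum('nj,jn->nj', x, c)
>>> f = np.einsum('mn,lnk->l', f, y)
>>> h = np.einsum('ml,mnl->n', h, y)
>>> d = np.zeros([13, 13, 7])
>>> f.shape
(3,)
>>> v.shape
(3, 3, 3)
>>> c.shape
(7, 3)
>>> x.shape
(3, 7)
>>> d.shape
(13, 13, 7)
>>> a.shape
(7, 2)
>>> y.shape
(3, 3, 7)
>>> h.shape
(3,)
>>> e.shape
(3, 7)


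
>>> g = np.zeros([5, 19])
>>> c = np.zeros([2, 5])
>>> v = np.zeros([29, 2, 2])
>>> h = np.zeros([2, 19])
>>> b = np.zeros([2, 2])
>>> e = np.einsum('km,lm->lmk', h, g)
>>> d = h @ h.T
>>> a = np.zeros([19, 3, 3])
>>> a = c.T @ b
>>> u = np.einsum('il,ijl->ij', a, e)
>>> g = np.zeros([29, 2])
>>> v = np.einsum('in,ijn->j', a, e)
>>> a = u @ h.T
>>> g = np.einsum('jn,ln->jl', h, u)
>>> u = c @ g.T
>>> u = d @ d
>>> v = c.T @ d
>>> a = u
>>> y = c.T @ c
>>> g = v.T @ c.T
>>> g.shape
(2, 2)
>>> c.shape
(2, 5)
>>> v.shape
(5, 2)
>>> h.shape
(2, 19)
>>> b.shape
(2, 2)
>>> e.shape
(5, 19, 2)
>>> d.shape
(2, 2)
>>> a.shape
(2, 2)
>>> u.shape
(2, 2)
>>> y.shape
(5, 5)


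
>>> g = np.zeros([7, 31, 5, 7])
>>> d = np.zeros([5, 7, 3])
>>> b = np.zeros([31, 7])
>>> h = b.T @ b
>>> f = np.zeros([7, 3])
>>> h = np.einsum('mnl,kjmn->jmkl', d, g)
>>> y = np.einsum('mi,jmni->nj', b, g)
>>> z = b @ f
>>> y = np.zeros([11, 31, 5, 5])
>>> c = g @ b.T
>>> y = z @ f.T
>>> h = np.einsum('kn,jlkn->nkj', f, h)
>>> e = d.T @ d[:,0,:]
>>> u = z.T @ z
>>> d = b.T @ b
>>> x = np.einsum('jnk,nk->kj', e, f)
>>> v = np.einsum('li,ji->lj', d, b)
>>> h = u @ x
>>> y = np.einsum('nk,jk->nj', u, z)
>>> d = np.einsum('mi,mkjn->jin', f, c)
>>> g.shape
(7, 31, 5, 7)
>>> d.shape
(5, 3, 31)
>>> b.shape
(31, 7)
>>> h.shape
(3, 3)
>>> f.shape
(7, 3)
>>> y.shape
(3, 31)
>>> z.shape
(31, 3)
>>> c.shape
(7, 31, 5, 31)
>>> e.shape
(3, 7, 3)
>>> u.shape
(3, 3)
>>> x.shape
(3, 3)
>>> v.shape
(7, 31)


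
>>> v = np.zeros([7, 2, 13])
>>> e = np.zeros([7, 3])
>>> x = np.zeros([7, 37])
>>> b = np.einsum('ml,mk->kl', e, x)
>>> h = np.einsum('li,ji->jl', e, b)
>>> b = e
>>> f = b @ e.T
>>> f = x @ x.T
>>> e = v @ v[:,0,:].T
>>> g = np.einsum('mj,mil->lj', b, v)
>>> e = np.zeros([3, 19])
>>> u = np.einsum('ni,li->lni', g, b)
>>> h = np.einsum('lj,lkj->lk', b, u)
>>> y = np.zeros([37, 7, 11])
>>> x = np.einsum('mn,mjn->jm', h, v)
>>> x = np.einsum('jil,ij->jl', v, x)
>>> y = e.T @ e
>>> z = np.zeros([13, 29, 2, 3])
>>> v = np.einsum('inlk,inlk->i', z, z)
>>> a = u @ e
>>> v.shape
(13,)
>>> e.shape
(3, 19)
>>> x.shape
(7, 13)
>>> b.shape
(7, 3)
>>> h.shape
(7, 13)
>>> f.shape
(7, 7)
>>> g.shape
(13, 3)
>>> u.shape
(7, 13, 3)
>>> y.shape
(19, 19)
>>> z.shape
(13, 29, 2, 3)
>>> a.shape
(7, 13, 19)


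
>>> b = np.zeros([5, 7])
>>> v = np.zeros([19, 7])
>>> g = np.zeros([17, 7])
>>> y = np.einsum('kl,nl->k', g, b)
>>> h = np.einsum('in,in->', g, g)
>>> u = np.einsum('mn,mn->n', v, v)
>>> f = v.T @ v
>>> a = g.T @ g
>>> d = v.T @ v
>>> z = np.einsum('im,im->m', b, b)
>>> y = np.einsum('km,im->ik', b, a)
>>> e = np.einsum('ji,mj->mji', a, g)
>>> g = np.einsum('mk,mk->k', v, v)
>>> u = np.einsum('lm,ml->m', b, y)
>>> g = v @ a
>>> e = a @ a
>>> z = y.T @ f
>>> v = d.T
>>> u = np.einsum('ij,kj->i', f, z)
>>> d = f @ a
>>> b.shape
(5, 7)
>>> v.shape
(7, 7)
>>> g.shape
(19, 7)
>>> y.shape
(7, 5)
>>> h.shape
()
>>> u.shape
(7,)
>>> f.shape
(7, 7)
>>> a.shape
(7, 7)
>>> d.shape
(7, 7)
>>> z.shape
(5, 7)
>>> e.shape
(7, 7)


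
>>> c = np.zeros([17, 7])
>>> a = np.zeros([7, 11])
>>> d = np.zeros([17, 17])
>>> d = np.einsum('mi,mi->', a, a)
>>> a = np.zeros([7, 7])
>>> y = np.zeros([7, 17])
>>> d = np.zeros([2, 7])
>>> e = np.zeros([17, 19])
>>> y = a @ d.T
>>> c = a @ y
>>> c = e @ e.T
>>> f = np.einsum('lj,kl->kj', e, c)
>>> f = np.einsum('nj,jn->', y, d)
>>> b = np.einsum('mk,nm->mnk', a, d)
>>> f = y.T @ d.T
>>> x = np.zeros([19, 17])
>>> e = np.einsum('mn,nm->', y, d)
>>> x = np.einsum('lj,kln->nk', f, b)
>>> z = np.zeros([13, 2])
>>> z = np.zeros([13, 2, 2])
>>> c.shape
(17, 17)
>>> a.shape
(7, 7)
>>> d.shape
(2, 7)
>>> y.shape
(7, 2)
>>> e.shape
()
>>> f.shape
(2, 2)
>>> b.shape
(7, 2, 7)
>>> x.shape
(7, 7)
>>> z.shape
(13, 2, 2)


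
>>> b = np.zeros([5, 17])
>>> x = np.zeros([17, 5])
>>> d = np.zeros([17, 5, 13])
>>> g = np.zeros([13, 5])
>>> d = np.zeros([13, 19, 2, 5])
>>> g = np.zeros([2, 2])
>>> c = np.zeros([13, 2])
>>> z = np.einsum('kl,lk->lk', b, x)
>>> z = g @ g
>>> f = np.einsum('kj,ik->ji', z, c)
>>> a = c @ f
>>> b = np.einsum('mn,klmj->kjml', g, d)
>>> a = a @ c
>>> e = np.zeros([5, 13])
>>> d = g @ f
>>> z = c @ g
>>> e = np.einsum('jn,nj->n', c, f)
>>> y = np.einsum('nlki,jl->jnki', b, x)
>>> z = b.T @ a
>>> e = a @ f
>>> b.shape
(13, 5, 2, 19)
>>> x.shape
(17, 5)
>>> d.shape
(2, 13)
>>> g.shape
(2, 2)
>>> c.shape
(13, 2)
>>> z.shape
(19, 2, 5, 2)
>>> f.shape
(2, 13)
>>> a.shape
(13, 2)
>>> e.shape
(13, 13)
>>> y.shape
(17, 13, 2, 19)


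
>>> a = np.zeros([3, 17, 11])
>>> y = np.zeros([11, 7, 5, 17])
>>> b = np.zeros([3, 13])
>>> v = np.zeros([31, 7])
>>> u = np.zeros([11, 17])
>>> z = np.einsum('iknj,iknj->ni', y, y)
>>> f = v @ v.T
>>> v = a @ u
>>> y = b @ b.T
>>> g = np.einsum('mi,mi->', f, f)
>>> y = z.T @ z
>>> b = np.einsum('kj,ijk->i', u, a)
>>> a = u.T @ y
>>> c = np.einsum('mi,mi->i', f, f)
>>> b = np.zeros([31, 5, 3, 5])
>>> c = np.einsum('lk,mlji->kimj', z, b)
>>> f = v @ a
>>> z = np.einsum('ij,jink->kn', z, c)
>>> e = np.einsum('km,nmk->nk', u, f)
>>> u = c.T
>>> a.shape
(17, 11)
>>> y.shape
(11, 11)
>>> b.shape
(31, 5, 3, 5)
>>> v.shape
(3, 17, 17)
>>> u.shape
(3, 31, 5, 11)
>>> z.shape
(3, 31)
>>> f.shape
(3, 17, 11)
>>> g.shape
()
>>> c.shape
(11, 5, 31, 3)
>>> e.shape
(3, 11)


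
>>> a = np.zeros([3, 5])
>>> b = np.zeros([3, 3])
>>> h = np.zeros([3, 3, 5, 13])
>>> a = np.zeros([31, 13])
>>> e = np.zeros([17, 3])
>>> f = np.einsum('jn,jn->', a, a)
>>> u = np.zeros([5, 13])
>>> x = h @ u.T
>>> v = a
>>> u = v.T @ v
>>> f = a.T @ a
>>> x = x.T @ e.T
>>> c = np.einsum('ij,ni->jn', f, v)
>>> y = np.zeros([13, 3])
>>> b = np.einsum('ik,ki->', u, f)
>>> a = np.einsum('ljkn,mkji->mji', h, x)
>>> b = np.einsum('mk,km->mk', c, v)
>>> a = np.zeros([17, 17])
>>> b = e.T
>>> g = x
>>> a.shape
(17, 17)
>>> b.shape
(3, 17)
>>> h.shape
(3, 3, 5, 13)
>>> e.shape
(17, 3)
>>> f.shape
(13, 13)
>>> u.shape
(13, 13)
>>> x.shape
(5, 5, 3, 17)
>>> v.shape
(31, 13)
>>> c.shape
(13, 31)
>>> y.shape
(13, 3)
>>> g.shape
(5, 5, 3, 17)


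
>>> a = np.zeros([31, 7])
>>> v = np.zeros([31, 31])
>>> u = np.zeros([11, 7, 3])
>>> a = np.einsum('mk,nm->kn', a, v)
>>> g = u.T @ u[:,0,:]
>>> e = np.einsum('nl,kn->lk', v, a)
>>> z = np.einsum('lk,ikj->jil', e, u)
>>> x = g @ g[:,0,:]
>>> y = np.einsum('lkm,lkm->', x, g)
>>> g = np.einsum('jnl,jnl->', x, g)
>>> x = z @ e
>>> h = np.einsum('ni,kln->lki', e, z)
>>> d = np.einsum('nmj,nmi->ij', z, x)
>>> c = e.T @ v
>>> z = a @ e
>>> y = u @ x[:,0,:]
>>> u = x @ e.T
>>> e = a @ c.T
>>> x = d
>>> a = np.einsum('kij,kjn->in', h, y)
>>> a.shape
(3, 7)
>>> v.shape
(31, 31)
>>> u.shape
(3, 11, 31)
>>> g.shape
()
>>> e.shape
(7, 7)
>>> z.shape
(7, 7)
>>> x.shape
(7, 31)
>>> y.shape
(11, 7, 7)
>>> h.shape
(11, 3, 7)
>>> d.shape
(7, 31)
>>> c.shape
(7, 31)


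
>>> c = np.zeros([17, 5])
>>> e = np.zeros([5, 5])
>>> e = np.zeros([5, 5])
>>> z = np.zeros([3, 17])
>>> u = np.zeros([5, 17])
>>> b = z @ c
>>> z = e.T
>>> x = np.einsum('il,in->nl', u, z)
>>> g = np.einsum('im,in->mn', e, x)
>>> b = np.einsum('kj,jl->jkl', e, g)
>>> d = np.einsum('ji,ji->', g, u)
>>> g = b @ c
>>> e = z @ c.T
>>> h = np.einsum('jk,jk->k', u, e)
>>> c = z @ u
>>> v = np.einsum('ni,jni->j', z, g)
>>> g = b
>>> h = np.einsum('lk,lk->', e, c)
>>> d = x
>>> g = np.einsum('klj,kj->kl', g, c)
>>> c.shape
(5, 17)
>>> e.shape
(5, 17)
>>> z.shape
(5, 5)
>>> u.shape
(5, 17)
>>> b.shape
(5, 5, 17)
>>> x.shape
(5, 17)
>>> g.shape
(5, 5)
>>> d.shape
(5, 17)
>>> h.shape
()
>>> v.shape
(5,)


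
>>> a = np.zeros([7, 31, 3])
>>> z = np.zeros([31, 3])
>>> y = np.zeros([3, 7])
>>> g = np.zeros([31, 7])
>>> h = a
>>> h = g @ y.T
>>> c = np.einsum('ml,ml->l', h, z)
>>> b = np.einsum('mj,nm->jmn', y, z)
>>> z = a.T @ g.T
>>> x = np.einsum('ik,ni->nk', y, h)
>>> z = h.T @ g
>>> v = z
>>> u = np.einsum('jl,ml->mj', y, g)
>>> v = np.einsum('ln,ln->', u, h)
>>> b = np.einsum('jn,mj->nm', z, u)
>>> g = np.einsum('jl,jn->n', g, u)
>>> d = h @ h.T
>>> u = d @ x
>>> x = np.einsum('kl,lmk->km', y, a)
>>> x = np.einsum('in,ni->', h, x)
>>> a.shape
(7, 31, 3)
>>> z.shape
(3, 7)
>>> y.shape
(3, 7)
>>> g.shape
(3,)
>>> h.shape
(31, 3)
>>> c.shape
(3,)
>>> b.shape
(7, 31)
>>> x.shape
()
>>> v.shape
()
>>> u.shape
(31, 7)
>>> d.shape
(31, 31)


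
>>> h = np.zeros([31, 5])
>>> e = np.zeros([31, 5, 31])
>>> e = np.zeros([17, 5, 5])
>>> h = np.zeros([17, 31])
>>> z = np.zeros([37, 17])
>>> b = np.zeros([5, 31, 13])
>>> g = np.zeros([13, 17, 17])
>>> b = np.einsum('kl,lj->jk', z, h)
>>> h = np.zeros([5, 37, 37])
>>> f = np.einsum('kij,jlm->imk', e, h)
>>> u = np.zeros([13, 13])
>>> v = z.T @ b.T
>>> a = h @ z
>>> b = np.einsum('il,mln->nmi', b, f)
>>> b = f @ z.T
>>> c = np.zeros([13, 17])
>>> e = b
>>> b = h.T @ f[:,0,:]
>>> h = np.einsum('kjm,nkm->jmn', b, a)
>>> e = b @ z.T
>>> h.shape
(37, 17, 5)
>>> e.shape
(37, 37, 37)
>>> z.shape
(37, 17)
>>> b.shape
(37, 37, 17)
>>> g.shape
(13, 17, 17)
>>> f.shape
(5, 37, 17)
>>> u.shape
(13, 13)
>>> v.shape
(17, 31)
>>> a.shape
(5, 37, 17)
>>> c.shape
(13, 17)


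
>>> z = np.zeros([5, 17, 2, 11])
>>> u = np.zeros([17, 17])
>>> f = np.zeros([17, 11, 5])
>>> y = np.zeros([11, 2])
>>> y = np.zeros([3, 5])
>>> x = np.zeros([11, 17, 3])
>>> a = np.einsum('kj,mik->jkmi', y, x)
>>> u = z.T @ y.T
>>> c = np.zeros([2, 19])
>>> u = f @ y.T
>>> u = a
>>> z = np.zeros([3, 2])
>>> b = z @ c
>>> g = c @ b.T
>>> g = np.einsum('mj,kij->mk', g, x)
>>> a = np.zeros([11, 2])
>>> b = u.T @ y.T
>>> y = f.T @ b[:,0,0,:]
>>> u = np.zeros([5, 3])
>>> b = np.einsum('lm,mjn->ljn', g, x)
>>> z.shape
(3, 2)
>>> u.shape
(5, 3)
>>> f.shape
(17, 11, 5)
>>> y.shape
(5, 11, 3)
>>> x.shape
(11, 17, 3)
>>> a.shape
(11, 2)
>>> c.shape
(2, 19)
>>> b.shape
(2, 17, 3)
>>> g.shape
(2, 11)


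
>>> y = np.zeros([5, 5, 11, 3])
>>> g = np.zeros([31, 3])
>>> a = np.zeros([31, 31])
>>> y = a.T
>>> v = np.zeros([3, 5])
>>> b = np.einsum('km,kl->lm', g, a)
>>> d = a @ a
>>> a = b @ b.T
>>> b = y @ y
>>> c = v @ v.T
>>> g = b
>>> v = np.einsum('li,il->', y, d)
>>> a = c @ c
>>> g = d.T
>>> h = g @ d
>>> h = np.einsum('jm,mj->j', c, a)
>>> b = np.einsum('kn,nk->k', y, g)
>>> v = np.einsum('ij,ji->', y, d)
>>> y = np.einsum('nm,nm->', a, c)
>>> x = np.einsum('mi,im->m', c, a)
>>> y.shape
()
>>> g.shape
(31, 31)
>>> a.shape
(3, 3)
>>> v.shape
()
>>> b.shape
(31,)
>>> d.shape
(31, 31)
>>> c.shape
(3, 3)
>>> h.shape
(3,)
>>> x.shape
(3,)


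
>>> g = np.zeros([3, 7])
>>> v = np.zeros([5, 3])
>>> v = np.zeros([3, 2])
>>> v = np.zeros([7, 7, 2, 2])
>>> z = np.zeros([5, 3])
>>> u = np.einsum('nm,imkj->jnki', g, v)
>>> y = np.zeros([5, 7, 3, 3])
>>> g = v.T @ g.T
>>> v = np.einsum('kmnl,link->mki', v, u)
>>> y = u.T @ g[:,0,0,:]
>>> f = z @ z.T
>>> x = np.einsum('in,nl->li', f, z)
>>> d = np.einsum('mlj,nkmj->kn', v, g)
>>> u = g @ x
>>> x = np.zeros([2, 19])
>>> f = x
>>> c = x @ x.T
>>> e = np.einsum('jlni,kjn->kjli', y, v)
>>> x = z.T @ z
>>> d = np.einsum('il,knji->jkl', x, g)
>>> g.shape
(2, 2, 7, 3)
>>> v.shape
(7, 7, 3)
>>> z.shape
(5, 3)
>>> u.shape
(2, 2, 7, 5)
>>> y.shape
(7, 2, 3, 3)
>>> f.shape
(2, 19)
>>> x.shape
(3, 3)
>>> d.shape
(7, 2, 3)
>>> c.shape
(2, 2)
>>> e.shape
(7, 7, 2, 3)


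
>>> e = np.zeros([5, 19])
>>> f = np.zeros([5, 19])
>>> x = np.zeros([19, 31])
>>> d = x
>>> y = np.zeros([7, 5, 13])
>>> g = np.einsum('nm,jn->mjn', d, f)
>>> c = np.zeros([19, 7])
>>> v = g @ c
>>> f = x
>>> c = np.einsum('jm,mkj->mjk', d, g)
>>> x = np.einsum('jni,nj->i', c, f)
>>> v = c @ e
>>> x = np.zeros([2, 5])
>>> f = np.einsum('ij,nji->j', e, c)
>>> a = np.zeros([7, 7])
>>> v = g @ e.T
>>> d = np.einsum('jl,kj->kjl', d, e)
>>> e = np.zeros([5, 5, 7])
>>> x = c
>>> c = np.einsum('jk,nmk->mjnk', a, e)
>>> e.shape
(5, 5, 7)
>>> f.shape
(19,)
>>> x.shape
(31, 19, 5)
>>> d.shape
(5, 19, 31)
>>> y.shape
(7, 5, 13)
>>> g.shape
(31, 5, 19)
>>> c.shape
(5, 7, 5, 7)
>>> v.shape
(31, 5, 5)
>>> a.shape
(7, 7)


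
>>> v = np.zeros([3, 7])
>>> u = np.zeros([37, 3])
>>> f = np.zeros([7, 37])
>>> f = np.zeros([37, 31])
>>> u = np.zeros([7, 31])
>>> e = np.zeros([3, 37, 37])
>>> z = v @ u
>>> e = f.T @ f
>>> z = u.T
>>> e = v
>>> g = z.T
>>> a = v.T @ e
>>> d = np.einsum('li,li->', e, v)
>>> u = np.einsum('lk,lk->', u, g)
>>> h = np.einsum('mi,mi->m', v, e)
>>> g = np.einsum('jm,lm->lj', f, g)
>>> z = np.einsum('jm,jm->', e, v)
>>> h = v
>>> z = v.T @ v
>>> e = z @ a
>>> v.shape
(3, 7)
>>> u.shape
()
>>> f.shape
(37, 31)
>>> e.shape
(7, 7)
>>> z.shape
(7, 7)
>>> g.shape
(7, 37)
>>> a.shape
(7, 7)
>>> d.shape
()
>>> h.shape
(3, 7)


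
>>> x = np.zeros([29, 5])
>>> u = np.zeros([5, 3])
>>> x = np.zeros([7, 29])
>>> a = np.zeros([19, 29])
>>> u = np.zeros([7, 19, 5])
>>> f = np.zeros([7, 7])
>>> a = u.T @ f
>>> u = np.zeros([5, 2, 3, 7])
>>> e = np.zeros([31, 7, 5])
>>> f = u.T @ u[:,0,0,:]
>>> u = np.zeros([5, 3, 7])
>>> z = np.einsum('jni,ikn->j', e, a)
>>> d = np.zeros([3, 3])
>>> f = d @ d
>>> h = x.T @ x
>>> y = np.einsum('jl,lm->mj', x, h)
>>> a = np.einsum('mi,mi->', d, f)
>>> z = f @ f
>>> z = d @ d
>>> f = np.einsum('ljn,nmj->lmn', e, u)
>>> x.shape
(7, 29)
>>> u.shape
(5, 3, 7)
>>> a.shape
()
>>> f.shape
(31, 3, 5)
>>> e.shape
(31, 7, 5)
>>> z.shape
(3, 3)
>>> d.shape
(3, 3)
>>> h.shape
(29, 29)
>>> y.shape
(29, 7)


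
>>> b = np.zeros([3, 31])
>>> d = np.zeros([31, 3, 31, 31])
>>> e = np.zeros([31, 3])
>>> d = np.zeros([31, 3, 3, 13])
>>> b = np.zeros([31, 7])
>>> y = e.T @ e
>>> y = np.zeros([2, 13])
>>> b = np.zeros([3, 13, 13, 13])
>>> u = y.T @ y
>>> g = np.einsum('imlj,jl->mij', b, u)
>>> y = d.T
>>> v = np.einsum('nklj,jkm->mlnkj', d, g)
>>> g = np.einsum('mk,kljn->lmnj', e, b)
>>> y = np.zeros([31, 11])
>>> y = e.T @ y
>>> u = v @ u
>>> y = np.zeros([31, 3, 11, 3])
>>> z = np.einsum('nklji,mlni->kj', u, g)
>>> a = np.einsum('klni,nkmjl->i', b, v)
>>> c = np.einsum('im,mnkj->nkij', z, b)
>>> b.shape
(3, 13, 13, 13)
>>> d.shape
(31, 3, 3, 13)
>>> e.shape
(31, 3)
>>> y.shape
(31, 3, 11, 3)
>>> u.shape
(13, 3, 31, 3, 13)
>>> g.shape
(13, 31, 13, 13)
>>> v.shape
(13, 3, 31, 3, 13)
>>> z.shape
(3, 3)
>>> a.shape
(13,)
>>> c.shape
(13, 13, 3, 13)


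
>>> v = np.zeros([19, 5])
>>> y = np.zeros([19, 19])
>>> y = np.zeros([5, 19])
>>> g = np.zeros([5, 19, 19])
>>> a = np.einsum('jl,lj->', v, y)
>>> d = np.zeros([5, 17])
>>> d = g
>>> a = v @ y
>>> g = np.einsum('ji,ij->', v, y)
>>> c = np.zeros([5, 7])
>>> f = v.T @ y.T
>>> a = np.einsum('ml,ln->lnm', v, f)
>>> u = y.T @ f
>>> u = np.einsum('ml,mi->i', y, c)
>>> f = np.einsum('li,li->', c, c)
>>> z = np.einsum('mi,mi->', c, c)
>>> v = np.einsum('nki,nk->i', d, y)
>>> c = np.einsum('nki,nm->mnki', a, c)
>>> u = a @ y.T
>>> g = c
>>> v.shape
(19,)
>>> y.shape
(5, 19)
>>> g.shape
(7, 5, 5, 19)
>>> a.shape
(5, 5, 19)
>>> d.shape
(5, 19, 19)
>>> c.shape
(7, 5, 5, 19)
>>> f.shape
()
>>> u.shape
(5, 5, 5)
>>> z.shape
()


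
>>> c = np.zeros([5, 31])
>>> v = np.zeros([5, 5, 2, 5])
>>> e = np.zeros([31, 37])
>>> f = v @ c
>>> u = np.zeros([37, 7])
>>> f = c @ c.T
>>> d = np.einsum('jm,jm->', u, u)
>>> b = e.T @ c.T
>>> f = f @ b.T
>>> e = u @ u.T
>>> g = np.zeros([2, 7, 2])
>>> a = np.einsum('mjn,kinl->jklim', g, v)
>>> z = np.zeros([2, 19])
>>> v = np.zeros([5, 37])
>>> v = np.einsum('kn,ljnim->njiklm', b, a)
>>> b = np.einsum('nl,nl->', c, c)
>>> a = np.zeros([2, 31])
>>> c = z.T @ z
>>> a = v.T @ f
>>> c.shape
(19, 19)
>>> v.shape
(5, 5, 5, 37, 7, 2)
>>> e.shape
(37, 37)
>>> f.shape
(5, 37)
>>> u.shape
(37, 7)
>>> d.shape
()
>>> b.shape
()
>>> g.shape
(2, 7, 2)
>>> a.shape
(2, 7, 37, 5, 5, 37)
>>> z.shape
(2, 19)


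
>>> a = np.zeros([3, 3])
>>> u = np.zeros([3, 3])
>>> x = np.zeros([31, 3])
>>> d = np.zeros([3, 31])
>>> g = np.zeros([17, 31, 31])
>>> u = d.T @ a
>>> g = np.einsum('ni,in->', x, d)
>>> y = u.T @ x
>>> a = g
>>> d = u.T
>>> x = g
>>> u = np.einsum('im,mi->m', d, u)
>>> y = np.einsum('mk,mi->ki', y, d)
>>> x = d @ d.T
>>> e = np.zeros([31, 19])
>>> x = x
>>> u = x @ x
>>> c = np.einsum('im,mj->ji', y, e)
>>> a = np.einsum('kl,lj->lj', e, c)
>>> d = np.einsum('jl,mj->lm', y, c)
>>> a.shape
(19, 3)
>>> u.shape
(3, 3)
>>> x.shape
(3, 3)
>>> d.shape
(31, 19)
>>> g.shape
()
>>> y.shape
(3, 31)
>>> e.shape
(31, 19)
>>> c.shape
(19, 3)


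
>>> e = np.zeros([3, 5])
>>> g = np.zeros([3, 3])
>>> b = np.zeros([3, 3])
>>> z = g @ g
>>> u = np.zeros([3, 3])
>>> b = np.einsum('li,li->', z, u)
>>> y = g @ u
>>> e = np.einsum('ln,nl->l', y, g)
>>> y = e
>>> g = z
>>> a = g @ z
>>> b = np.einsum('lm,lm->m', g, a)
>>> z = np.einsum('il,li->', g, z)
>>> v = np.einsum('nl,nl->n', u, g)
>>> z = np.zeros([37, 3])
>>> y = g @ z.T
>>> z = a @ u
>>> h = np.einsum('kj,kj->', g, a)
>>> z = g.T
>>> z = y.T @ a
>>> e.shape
(3,)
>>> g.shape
(3, 3)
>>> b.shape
(3,)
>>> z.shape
(37, 3)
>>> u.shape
(3, 3)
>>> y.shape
(3, 37)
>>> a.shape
(3, 3)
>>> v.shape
(3,)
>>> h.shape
()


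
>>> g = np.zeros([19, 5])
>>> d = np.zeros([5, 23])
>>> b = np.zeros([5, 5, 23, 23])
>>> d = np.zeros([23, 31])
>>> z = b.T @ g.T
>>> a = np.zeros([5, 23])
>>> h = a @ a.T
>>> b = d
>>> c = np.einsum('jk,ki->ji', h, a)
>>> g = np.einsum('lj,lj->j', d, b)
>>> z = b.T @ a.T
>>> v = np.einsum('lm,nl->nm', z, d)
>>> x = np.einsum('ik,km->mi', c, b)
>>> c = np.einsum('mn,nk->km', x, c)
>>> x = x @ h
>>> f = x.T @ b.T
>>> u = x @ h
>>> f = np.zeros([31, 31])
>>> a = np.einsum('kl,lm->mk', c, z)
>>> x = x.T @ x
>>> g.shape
(31,)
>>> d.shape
(23, 31)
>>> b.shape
(23, 31)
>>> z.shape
(31, 5)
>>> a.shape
(5, 23)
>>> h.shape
(5, 5)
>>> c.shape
(23, 31)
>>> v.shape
(23, 5)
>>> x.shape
(5, 5)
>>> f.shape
(31, 31)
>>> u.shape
(31, 5)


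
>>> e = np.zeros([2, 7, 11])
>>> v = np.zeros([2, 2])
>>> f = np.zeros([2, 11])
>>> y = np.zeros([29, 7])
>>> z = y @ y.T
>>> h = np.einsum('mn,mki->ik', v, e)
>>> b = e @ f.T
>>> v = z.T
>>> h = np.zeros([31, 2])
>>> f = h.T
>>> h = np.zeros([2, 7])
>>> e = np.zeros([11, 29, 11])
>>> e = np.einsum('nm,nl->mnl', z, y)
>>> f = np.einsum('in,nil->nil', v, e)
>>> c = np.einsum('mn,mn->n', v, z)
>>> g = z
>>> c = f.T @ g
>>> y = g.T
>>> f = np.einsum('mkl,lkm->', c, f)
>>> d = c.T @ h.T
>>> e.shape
(29, 29, 7)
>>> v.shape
(29, 29)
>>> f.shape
()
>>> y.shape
(29, 29)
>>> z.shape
(29, 29)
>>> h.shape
(2, 7)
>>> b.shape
(2, 7, 2)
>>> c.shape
(7, 29, 29)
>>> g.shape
(29, 29)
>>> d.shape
(29, 29, 2)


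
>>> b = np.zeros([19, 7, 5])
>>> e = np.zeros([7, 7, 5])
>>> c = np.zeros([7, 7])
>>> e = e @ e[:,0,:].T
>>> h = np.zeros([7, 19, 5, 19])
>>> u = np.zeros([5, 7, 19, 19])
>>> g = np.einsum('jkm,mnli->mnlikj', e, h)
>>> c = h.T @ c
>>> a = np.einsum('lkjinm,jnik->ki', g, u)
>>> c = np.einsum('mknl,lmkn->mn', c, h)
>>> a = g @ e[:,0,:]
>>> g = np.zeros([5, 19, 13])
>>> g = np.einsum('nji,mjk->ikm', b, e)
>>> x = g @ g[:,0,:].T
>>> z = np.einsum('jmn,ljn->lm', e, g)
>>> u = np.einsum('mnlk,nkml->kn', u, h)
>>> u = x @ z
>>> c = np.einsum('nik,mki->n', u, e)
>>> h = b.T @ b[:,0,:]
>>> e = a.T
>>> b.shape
(19, 7, 5)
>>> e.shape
(7, 7, 19, 5, 19, 7)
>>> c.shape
(5,)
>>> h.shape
(5, 7, 5)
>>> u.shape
(5, 7, 7)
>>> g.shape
(5, 7, 7)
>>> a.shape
(7, 19, 5, 19, 7, 7)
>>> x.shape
(5, 7, 5)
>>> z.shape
(5, 7)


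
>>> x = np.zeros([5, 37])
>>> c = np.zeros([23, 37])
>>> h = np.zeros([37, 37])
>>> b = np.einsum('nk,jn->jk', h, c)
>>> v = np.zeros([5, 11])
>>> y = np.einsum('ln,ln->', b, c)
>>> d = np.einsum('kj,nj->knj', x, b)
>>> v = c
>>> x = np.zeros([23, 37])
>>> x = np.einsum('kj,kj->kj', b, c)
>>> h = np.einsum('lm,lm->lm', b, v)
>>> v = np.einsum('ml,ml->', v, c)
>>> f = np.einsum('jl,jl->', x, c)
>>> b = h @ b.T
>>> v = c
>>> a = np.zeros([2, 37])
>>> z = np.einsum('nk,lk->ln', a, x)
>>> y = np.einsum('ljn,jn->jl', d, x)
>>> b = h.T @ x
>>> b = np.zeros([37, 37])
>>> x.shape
(23, 37)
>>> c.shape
(23, 37)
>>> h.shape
(23, 37)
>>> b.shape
(37, 37)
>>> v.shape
(23, 37)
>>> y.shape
(23, 5)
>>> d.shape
(5, 23, 37)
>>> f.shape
()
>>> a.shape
(2, 37)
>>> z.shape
(23, 2)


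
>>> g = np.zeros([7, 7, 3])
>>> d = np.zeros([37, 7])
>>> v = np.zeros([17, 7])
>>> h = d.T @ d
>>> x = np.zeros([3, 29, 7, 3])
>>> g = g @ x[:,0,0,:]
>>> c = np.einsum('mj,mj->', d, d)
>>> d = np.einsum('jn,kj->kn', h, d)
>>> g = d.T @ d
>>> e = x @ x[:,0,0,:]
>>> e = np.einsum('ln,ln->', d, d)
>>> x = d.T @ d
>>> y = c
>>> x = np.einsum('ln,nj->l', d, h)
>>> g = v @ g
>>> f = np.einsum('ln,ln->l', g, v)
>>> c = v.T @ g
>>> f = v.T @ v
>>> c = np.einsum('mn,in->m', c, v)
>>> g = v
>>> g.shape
(17, 7)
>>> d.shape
(37, 7)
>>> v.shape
(17, 7)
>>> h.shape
(7, 7)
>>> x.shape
(37,)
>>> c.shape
(7,)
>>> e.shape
()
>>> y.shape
()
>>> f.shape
(7, 7)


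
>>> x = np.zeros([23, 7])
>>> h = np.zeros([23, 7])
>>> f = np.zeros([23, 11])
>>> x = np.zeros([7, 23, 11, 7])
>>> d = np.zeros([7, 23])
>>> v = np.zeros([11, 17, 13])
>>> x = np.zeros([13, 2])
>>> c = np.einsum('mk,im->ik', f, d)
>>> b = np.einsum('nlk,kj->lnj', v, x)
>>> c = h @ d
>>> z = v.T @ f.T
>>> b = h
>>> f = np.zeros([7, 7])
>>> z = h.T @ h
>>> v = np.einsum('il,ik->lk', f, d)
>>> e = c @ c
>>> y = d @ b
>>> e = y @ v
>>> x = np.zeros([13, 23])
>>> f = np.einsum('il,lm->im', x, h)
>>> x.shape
(13, 23)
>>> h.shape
(23, 7)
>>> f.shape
(13, 7)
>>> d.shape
(7, 23)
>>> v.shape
(7, 23)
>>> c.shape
(23, 23)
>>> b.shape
(23, 7)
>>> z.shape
(7, 7)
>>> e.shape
(7, 23)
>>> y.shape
(7, 7)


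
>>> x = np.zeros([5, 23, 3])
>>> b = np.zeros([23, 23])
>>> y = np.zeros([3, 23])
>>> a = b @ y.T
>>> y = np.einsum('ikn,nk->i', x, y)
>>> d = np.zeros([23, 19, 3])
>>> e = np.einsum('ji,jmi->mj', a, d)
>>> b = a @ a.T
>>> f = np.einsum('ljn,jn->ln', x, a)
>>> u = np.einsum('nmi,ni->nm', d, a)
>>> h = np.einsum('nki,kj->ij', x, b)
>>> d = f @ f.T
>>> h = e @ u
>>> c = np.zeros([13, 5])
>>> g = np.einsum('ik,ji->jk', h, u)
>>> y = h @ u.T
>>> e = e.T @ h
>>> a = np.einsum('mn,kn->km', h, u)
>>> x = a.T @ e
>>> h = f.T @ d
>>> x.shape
(19, 19)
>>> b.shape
(23, 23)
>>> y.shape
(19, 23)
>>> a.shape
(23, 19)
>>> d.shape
(5, 5)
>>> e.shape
(23, 19)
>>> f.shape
(5, 3)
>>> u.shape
(23, 19)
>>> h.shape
(3, 5)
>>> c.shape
(13, 5)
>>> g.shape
(23, 19)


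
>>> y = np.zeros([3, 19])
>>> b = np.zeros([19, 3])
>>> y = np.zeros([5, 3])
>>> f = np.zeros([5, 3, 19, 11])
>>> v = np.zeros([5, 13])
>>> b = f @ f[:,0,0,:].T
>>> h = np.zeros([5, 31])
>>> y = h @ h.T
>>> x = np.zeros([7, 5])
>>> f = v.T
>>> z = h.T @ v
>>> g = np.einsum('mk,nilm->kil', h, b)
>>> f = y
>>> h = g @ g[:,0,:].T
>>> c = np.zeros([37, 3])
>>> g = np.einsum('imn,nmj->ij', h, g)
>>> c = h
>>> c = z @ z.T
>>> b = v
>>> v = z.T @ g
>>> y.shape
(5, 5)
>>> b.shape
(5, 13)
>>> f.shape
(5, 5)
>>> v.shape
(13, 19)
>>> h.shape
(31, 3, 31)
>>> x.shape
(7, 5)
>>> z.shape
(31, 13)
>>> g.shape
(31, 19)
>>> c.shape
(31, 31)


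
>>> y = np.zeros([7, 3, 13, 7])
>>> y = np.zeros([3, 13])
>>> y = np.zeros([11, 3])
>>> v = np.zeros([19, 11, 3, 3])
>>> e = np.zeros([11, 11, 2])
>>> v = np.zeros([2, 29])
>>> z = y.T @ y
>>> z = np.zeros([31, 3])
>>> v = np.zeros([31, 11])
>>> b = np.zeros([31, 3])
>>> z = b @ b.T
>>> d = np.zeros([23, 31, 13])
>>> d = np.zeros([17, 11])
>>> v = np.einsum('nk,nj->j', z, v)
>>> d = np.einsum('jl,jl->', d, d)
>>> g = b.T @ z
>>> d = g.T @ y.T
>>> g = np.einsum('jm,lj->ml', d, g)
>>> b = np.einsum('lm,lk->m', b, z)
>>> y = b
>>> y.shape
(3,)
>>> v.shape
(11,)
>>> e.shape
(11, 11, 2)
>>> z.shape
(31, 31)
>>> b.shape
(3,)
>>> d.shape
(31, 11)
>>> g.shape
(11, 3)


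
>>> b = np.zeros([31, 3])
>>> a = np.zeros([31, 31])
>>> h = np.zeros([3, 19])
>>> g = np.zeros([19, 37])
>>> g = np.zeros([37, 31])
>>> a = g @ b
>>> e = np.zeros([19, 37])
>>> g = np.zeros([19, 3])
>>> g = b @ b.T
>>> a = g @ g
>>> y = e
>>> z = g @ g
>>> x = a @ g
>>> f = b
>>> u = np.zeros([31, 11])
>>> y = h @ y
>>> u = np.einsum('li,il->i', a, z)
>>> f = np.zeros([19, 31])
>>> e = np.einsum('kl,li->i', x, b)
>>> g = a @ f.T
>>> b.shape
(31, 3)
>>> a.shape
(31, 31)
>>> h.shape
(3, 19)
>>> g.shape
(31, 19)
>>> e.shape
(3,)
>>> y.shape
(3, 37)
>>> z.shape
(31, 31)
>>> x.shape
(31, 31)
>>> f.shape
(19, 31)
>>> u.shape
(31,)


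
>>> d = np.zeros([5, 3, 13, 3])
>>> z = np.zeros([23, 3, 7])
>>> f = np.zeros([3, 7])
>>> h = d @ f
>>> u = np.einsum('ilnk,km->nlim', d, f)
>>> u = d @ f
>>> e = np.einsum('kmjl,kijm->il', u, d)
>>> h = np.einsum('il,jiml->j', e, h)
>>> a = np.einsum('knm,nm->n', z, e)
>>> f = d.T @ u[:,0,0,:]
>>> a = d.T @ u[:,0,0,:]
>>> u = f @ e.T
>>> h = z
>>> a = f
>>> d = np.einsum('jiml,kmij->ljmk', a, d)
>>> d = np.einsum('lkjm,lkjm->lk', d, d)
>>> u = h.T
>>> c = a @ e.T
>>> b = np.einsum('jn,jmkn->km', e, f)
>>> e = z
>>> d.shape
(7, 3)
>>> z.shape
(23, 3, 7)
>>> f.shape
(3, 13, 3, 7)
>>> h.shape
(23, 3, 7)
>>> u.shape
(7, 3, 23)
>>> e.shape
(23, 3, 7)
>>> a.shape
(3, 13, 3, 7)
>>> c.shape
(3, 13, 3, 3)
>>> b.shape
(3, 13)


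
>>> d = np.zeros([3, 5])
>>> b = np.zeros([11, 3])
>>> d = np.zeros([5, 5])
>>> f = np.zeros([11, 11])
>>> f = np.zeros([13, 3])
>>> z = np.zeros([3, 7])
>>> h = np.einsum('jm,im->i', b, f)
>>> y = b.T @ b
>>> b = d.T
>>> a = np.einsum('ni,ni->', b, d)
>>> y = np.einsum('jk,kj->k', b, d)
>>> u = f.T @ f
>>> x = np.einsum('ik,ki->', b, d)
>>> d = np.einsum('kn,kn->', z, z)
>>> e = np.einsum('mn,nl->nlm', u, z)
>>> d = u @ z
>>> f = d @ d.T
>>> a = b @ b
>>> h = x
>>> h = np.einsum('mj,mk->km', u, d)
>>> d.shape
(3, 7)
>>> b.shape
(5, 5)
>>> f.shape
(3, 3)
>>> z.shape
(3, 7)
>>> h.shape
(7, 3)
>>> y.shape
(5,)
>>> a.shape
(5, 5)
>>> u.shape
(3, 3)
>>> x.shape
()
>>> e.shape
(3, 7, 3)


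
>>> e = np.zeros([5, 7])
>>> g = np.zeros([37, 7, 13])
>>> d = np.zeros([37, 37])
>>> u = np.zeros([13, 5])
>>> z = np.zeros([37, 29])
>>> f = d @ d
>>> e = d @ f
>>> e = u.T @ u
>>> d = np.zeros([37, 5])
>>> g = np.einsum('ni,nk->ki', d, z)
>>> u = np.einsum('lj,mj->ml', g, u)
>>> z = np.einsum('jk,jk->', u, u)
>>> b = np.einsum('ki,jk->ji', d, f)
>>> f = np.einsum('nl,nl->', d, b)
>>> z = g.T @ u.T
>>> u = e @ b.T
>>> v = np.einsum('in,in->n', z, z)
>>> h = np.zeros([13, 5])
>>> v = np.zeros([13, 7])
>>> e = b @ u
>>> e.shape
(37, 37)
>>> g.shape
(29, 5)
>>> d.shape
(37, 5)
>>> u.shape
(5, 37)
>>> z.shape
(5, 13)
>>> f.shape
()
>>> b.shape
(37, 5)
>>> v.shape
(13, 7)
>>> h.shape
(13, 5)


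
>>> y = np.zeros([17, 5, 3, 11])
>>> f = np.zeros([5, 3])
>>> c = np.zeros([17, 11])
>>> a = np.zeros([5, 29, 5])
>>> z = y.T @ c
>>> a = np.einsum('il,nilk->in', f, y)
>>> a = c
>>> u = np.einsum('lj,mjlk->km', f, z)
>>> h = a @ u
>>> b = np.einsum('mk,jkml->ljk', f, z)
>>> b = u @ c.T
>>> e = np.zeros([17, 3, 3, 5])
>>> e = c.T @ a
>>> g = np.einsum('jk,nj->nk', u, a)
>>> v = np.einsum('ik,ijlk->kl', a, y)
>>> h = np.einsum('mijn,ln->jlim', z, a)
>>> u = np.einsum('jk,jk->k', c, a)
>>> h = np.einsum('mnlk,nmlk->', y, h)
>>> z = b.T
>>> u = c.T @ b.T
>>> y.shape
(17, 5, 3, 11)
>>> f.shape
(5, 3)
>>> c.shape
(17, 11)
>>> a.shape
(17, 11)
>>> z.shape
(17, 11)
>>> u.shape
(11, 11)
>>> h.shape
()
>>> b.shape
(11, 17)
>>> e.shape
(11, 11)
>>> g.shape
(17, 11)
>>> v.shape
(11, 3)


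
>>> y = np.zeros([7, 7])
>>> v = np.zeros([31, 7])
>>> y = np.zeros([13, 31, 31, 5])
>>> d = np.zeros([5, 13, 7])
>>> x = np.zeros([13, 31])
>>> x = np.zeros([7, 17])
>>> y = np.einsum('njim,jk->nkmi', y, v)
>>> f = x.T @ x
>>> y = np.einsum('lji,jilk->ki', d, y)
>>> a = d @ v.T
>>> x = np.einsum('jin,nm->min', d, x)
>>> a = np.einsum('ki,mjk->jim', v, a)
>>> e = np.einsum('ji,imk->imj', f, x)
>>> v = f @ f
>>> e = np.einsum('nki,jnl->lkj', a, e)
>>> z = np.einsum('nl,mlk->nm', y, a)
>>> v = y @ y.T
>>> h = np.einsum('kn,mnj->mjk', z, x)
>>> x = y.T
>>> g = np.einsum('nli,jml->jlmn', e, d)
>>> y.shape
(31, 7)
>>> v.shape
(31, 31)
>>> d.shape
(5, 13, 7)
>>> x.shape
(7, 31)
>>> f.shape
(17, 17)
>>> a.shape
(13, 7, 5)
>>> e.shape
(17, 7, 17)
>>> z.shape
(31, 13)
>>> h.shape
(17, 7, 31)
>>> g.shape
(5, 7, 13, 17)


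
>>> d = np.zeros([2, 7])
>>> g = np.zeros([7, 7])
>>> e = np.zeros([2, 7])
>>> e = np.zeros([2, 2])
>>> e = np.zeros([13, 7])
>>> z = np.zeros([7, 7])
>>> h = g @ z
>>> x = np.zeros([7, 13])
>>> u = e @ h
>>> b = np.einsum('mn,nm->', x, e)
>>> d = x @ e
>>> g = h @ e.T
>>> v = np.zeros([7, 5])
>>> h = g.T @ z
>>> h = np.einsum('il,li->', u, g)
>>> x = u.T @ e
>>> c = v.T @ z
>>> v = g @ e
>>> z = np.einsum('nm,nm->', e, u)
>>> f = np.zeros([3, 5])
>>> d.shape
(7, 7)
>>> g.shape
(7, 13)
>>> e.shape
(13, 7)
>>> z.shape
()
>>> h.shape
()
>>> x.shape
(7, 7)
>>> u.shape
(13, 7)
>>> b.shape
()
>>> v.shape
(7, 7)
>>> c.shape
(5, 7)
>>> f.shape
(3, 5)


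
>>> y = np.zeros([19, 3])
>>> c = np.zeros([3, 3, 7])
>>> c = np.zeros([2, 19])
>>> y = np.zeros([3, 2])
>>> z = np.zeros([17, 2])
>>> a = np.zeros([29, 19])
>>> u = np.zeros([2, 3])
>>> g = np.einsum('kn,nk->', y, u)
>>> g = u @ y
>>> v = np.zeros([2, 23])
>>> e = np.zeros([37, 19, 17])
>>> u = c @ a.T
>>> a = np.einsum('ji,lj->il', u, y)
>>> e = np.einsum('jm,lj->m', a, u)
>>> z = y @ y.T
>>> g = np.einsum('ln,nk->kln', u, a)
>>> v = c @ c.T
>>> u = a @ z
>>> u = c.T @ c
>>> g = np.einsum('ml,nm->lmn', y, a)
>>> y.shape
(3, 2)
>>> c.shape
(2, 19)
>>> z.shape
(3, 3)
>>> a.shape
(29, 3)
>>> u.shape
(19, 19)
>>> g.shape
(2, 3, 29)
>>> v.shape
(2, 2)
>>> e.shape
(3,)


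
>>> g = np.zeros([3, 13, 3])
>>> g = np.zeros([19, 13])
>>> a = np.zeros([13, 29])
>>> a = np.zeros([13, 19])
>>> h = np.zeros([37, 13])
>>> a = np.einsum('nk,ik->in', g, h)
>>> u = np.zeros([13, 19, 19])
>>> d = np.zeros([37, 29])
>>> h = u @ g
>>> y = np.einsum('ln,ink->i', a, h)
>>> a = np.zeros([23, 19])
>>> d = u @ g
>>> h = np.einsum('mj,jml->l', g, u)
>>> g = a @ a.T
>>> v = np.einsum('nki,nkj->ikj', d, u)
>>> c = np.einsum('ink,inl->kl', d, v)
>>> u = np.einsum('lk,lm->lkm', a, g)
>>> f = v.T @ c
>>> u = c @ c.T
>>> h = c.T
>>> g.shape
(23, 23)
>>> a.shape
(23, 19)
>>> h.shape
(19, 13)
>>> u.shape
(13, 13)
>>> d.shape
(13, 19, 13)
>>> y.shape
(13,)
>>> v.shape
(13, 19, 19)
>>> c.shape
(13, 19)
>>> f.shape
(19, 19, 19)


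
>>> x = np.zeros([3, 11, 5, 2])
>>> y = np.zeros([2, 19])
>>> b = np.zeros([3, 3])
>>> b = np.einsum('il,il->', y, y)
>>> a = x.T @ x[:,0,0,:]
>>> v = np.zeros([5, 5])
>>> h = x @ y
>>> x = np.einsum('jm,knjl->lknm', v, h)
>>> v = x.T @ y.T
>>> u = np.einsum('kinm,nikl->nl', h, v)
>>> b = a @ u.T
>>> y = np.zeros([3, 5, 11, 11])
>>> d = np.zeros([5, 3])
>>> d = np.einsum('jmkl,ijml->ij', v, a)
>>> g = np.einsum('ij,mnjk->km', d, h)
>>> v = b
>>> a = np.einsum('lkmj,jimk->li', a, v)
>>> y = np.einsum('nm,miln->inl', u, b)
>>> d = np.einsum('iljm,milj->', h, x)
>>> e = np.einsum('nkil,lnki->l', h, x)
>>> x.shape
(19, 3, 11, 5)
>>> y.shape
(5, 5, 11)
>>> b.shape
(2, 5, 11, 5)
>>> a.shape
(2, 5)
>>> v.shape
(2, 5, 11, 5)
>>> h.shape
(3, 11, 5, 19)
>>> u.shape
(5, 2)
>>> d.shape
()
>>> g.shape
(19, 3)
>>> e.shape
(19,)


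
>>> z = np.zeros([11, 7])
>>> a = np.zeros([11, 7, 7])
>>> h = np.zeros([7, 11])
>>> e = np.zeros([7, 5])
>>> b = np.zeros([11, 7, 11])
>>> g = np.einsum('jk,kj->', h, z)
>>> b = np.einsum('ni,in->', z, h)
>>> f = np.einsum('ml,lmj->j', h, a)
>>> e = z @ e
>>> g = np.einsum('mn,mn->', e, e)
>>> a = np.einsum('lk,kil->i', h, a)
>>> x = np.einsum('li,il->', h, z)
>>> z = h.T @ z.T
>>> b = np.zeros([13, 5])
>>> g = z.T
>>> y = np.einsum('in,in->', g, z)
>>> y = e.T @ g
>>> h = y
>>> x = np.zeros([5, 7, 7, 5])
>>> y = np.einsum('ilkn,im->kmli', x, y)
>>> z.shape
(11, 11)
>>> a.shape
(7,)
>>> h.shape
(5, 11)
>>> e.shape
(11, 5)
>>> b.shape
(13, 5)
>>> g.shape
(11, 11)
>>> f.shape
(7,)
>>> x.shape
(5, 7, 7, 5)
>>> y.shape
(7, 11, 7, 5)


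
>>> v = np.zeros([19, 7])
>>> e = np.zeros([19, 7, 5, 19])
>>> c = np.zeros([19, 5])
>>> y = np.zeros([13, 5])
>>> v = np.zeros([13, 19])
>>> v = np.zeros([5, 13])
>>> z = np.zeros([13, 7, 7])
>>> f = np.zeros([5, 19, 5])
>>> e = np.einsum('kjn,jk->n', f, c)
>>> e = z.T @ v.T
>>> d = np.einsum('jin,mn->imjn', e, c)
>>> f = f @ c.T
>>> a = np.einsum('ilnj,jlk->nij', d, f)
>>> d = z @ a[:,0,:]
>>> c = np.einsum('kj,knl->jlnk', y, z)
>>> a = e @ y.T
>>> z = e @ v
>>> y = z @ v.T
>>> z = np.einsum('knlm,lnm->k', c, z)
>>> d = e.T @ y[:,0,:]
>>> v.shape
(5, 13)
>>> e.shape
(7, 7, 5)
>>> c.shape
(5, 7, 7, 13)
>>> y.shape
(7, 7, 5)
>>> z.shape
(5,)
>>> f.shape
(5, 19, 19)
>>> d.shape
(5, 7, 5)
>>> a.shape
(7, 7, 13)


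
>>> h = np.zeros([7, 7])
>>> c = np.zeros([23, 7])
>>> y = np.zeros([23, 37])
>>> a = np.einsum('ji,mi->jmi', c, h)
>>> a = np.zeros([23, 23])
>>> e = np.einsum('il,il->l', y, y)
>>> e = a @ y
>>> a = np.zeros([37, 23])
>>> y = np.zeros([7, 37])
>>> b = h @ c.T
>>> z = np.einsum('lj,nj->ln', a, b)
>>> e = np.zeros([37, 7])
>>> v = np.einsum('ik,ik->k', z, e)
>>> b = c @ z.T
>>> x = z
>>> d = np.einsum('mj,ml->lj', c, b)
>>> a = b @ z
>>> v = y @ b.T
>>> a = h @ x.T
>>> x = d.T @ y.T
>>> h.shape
(7, 7)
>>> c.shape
(23, 7)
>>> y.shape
(7, 37)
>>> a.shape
(7, 37)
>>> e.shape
(37, 7)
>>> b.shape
(23, 37)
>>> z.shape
(37, 7)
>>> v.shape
(7, 23)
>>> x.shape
(7, 7)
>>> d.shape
(37, 7)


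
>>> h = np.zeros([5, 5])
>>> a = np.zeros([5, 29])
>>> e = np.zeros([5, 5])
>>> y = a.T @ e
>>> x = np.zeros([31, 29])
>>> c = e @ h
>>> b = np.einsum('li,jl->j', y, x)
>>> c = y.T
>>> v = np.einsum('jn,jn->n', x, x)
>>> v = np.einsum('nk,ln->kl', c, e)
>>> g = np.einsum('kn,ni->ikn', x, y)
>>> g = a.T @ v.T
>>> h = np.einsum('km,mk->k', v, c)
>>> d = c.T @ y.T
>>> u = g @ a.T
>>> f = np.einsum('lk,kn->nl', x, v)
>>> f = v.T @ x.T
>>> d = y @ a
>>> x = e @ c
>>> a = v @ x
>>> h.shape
(29,)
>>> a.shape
(29, 29)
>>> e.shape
(5, 5)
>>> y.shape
(29, 5)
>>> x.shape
(5, 29)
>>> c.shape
(5, 29)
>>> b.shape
(31,)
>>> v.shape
(29, 5)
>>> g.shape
(29, 29)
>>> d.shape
(29, 29)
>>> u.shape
(29, 5)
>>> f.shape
(5, 31)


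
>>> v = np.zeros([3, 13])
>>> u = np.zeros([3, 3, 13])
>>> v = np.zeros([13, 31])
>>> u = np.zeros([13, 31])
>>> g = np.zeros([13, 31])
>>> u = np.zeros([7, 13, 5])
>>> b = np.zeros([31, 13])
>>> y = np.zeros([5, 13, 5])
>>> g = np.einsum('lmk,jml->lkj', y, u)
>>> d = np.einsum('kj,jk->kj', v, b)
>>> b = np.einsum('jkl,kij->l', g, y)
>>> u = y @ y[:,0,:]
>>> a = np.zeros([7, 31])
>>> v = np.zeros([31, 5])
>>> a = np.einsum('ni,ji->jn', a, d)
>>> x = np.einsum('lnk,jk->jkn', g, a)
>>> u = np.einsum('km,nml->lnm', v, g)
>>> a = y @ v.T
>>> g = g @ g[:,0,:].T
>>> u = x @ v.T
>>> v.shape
(31, 5)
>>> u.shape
(13, 7, 31)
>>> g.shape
(5, 5, 5)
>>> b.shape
(7,)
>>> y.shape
(5, 13, 5)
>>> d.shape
(13, 31)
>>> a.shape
(5, 13, 31)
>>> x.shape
(13, 7, 5)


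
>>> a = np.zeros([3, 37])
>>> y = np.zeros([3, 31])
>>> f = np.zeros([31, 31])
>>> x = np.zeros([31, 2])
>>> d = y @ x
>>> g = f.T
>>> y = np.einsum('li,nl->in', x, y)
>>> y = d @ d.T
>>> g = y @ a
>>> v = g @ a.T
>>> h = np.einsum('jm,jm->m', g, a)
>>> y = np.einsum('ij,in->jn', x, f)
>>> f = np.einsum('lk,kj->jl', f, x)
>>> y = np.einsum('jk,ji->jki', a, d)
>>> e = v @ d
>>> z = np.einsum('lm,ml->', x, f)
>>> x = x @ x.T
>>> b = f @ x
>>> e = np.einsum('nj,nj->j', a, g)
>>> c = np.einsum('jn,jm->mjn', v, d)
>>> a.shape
(3, 37)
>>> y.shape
(3, 37, 2)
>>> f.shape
(2, 31)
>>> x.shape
(31, 31)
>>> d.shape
(3, 2)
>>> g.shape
(3, 37)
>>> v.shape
(3, 3)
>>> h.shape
(37,)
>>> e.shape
(37,)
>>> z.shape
()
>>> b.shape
(2, 31)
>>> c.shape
(2, 3, 3)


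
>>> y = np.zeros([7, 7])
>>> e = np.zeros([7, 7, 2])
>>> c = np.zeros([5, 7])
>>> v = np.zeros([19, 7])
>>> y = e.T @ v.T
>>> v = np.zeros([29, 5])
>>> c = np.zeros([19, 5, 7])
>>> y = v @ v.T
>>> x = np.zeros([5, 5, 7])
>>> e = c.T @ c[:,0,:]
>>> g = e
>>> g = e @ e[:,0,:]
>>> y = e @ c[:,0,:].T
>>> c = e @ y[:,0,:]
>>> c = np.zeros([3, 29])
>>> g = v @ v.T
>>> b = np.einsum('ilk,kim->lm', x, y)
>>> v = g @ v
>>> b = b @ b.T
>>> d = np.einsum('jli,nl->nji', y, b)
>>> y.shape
(7, 5, 19)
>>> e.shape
(7, 5, 7)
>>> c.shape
(3, 29)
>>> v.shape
(29, 5)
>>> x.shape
(5, 5, 7)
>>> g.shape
(29, 29)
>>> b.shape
(5, 5)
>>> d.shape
(5, 7, 19)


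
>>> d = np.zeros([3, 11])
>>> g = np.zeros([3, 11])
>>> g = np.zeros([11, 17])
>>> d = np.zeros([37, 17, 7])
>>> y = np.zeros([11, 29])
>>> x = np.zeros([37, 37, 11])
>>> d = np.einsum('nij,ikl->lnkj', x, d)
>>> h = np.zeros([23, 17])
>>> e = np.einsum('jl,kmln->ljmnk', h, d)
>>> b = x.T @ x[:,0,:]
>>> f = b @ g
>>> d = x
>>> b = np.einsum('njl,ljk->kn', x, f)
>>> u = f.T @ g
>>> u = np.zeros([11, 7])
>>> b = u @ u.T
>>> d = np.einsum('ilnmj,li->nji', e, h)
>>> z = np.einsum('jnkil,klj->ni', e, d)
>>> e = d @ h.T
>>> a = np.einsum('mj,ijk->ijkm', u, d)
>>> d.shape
(37, 7, 17)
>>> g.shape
(11, 17)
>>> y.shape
(11, 29)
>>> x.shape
(37, 37, 11)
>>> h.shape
(23, 17)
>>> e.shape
(37, 7, 23)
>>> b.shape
(11, 11)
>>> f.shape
(11, 37, 17)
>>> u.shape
(11, 7)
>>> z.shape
(23, 11)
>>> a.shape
(37, 7, 17, 11)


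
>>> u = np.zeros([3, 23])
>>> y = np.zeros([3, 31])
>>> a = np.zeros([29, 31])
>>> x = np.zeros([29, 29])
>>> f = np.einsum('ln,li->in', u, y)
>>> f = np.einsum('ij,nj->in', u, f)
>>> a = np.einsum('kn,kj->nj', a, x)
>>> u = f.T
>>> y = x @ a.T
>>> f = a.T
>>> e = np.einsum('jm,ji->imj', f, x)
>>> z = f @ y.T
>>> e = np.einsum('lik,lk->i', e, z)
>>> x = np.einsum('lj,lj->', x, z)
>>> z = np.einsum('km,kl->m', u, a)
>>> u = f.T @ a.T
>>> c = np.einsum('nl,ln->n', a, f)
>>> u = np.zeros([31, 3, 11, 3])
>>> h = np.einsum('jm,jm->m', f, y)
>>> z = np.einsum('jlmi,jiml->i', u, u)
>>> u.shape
(31, 3, 11, 3)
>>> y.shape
(29, 31)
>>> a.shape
(31, 29)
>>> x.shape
()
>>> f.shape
(29, 31)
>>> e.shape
(31,)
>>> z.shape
(3,)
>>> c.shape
(31,)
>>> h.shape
(31,)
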